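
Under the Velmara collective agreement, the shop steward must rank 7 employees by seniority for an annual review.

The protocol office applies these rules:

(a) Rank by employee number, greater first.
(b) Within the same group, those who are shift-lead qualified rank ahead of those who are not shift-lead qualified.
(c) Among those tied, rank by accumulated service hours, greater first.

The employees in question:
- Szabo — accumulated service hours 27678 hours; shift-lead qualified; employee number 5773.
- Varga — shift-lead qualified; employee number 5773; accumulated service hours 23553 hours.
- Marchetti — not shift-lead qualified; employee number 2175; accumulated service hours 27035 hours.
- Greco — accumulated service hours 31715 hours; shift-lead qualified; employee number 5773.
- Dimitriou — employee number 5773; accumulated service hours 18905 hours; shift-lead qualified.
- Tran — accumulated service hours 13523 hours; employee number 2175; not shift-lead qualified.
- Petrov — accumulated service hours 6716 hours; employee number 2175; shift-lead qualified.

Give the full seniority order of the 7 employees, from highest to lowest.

By employee number (higher first): Greco, Szabo, Varga and Dimitriou (each 5773); then Petrov, Marchetti and Tran (each 2175).
Greco, Szabo, Varga and Dimitriou are each shift-lead qualified, so the next rule applies.
Among Greco, Szabo, Varga and Dimitriou, by accumulated service hours (higher first): Greco (31715 hours) before Szabo (27678 hours) before Varga (23553 hours) before Dimitriou (18905 hours).
Among Petrov, Marchetti and Tran, shift-lead qualified before not shift-lead qualified: Petrov (shift-lead qualified) before Marchetti and Tran (not shift-lead qualified).
Among Marchetti and Tran, by accumulated service hours (higher first): Marchetti (27035 hours) before Tran (13523 hours).
Full order: Greco, Szabo, Varga, Dimitriou, Petrov, Marchetti, Tran.

Greco, Szabo, Varga, Dimitriou, Petrov, Marchetti, Tran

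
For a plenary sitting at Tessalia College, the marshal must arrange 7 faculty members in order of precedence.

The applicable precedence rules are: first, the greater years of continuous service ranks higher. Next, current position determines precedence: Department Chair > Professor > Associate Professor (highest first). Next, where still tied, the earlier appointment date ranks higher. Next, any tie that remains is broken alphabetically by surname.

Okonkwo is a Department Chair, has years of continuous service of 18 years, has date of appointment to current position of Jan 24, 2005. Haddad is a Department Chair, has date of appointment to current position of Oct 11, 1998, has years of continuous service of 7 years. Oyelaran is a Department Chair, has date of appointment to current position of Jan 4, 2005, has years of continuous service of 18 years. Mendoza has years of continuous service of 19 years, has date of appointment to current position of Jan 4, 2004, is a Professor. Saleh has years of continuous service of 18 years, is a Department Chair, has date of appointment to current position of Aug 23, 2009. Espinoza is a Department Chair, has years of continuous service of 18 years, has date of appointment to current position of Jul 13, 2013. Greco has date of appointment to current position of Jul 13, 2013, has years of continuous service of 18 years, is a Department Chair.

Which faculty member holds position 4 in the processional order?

Saleh

By years of continuous service (higher first): Mendoza (19 years); then Oyelaran, Okonkwo, Saleh, Espinoza and Greco (each 18 years); then Haddad (7 years).
Oyelaran, Okonkwo, Saleh, Espinoza and Greco are each Department Chair, so the next rule applies.
Among Oyelaran, Okonkwo, Saleh, Espinoza and Greco, by date of appointment to current position (earlier first): Oyelaran (Jan 4, 2005) before Okonkwo (Jan 24, 2005) before Saleh (Aug 23, 2009) before Espinoza and Greco (Jul 13, 2013).
Among Espinoza and Greco, alphabetically by surname: Espinoza before Greco.
Order: Mendoza, Oyelaran, Okonkwo, Saleh, Espinoza, Greco, Haddad.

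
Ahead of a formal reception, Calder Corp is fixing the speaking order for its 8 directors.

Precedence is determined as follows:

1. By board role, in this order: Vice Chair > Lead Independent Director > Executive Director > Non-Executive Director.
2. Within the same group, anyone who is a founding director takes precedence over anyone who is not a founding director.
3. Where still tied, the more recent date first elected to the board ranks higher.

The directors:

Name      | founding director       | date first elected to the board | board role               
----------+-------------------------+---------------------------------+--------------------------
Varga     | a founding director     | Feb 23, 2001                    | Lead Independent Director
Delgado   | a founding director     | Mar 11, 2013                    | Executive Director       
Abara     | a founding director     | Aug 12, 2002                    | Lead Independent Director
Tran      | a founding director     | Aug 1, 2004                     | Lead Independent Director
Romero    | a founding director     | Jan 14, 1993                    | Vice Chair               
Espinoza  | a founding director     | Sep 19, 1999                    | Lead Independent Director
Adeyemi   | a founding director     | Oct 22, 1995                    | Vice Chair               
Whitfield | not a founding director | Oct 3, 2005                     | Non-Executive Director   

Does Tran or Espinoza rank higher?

By board role: Adeyemi and Romero (Vice Chair); then Tran, Abara, Varga and Espinoza (Lead Independent Director); then Delgado (Executive Director); then Whitfield (Non-Executive Director).
Adeyemi and Romero are each a founding director, so the next rule applies.
Among Adeyemi and Romero, by date first elected to the board (later first): Adeyemi (Oct 22, 1995) before Romero (Jan 14, 1993).
Tran, Abara, Varga and Espinoza are each a founding director, so the next rule applies.
Among Tran, Abara, Varga and Espinoza, by date first elected to the board (later first): Tran (Aug 1, 2004) before Abara (Aug 12, 2002) before Varga (Feb 23, 2001) before Espinoza (Sep 19, 1999).
So Tran takes precedence.

Tran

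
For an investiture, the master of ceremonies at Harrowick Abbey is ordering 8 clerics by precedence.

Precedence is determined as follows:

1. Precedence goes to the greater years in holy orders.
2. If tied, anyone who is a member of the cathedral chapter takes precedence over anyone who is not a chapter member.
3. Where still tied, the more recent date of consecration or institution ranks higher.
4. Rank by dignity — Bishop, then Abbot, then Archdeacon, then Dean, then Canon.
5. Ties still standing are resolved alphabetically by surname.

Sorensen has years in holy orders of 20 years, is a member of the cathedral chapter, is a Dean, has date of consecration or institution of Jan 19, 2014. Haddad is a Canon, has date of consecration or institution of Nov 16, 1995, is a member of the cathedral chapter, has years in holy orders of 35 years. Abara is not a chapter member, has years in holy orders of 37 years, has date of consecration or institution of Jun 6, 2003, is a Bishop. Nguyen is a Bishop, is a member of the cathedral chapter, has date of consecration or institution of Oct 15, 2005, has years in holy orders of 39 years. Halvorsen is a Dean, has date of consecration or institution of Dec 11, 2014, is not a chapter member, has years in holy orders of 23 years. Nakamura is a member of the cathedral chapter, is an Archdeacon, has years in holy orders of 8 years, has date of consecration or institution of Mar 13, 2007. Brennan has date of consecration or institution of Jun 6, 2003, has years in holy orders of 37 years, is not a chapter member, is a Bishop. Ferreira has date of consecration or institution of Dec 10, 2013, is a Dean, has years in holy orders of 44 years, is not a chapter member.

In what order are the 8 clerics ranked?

Ferreira, Nguyen, Abara, Brennan, Haddad, Halvorsen, Sorensen, Nakamura

By years in holy orders (higher first): Ferreira (44 years); then Nguyen (39 years); then Abara and Brennan (both 37 years); then Haddad (35 years); then Halvorsen (23 years); then Sorensen (20 years); then Nakamura (8 years).
Abara and Brennan are each not a chapter member, so the next rule applies.
Abara and Brennan both have date of consecration or institution Jun 6, 2003, so the next rule applies.
Abara and Brennan are each Bishop, so the next rule applies.
Among Abara and Brennan, alphabetically by surname: Abara before Brennan.
Full order: Ferreira, Nguyen, Abara, Brennan, Haddad, Halvorsen, Sorensen, Nakamura.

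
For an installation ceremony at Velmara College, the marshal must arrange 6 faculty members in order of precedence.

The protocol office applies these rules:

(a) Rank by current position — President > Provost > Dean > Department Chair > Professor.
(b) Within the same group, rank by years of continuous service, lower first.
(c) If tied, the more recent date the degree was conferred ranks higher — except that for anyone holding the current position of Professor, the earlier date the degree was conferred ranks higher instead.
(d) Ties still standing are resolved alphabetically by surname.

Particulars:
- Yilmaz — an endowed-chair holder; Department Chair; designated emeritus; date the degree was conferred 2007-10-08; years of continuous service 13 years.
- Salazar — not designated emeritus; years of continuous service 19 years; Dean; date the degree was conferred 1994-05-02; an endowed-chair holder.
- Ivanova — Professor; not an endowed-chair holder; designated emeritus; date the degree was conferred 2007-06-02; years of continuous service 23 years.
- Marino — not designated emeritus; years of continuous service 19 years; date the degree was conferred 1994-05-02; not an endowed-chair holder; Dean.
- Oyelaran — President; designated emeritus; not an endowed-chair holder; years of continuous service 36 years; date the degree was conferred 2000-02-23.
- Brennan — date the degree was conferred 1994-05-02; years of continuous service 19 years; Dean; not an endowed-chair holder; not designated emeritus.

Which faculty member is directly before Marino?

By current position: Oyelaran (President); then Brennan, Marino and Salazar (Dean); then Yilmaz (Department Chair); then Ivanova (Professor).
Brennan, Marino and Salazar all have years of continuous service 19 years, so the next rule applies.
Brennan, Marino and Salazar all have date the degree was conferred 1994-05-02, so the next rule applies.
Among Brennan, Marino and Salazar, alphabetically by surname: Brennan before Marino before Salazar.
Order: Oyelaran, Brennan, Marino, Salazar, Yilmaz, Ivanova.

Brennan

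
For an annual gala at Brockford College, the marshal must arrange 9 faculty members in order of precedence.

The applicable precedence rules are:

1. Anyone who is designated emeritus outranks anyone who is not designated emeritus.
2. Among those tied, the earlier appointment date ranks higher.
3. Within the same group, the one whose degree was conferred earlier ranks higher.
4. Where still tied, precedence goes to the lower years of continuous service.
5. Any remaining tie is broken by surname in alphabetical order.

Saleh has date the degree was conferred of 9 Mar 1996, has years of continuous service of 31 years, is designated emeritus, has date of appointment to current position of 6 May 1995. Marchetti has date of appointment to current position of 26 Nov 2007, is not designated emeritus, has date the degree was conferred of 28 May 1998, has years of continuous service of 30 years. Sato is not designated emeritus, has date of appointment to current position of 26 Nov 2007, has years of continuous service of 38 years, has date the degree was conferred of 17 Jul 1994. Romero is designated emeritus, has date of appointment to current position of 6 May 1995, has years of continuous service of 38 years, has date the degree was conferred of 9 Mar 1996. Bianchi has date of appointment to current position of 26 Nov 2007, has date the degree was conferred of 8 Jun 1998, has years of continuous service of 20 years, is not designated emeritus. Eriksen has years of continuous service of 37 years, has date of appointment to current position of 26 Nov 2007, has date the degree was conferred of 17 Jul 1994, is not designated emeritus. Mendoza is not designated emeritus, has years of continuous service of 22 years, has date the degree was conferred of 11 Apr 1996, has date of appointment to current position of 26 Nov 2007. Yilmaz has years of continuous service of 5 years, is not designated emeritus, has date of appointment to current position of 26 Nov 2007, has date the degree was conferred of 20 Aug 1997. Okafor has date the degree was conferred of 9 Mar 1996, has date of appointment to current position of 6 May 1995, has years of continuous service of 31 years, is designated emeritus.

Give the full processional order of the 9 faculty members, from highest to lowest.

By the first rule: Okafor, Saleh and Romero (each designated emeritus); then Eriksen, Sato, Mendoza, Yilmaz, Marchetti and Bianchi (each not designated emeritus).
Okafor, Saleh and Romero all have date of appointment to current position 6 May 1995, so the next rule applies.
Okafor, Saleh and Romero all have date the degree was conferred 9 Mar 1996, so the next rule applies.
Among Okafor, Saleh and Romero, by years of continuous service (lower first): Okafor and Saleh (31 years) before Romero (38 years).
Among Okafor and Saleh, alphabetically by surname: Okafor before Saleh.
Eriksen, Sato, Mendoza, Yilmaz, Marchetti and Bianchi all have date of appointment to current position 26 Nov 2007, so the next rule applies.
Among Eriksen, Sato, Mendoza, Yilmaz, Marchetti and Bianchi, by date the degree was conferred (earlier first): Eriksen and Sato (17 Jul 1994) before Mendoza (11 Apr 1996) before Yilmaz (20 Aug 1997) before Marchetti (28 May 1998) before Bianchi (8 Jun 1998).
Among Eriksen and Sato, by years of continuous service (lower first): Eriksen (37 years) before Sato (38 years).
Full order: Okafor, Saleh, Romero, Eriksen, Sato, Mendoza, Yilmaz, Marchetti, Bianchi.

Okafor, Saleh, Romero, Eriksen, Sato, Mendoza, Yilmaz, Marchetti, Bianchi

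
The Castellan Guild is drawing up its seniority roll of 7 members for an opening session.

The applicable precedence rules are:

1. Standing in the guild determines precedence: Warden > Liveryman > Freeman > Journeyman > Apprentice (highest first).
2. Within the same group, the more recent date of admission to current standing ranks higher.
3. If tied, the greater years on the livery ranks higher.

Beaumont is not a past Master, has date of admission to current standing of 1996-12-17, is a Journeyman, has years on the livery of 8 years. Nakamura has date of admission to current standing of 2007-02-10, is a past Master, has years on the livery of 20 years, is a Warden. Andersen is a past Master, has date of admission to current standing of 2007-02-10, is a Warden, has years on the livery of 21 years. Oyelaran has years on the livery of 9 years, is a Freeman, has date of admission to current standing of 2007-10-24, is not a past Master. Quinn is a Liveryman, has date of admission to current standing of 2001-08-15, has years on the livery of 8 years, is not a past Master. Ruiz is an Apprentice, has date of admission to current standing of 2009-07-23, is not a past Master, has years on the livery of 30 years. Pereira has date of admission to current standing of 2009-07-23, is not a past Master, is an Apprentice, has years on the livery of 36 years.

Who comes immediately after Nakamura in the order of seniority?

Quinn

By standing in the guild: Andersen and Nakamura (Warden); then Quinn (Liveryman); then Oyelaran (Freeman); then Beaumont (Journeyman); then Pereira and Ruiz (Apprentice).
Andersen and Nakamura both have date of admission to current standing 2007-02-10, so the next rule applies.
Among Andersen and Nakamura, by years on the livery (higher first): Andersen (21 years) before Nakamura (20 years).
Pereira and Ruiz both have date of admission to current standing 2009-07-23, so the next rule applies.
Among Pereira and Ruiz, by years on the livery (higher first): Pereira (36 years) before Ruiz (30 years).
Order: Andersen, Nakamura, Quinn, Oyelaran, Beaumont, Pereira, Ruiz.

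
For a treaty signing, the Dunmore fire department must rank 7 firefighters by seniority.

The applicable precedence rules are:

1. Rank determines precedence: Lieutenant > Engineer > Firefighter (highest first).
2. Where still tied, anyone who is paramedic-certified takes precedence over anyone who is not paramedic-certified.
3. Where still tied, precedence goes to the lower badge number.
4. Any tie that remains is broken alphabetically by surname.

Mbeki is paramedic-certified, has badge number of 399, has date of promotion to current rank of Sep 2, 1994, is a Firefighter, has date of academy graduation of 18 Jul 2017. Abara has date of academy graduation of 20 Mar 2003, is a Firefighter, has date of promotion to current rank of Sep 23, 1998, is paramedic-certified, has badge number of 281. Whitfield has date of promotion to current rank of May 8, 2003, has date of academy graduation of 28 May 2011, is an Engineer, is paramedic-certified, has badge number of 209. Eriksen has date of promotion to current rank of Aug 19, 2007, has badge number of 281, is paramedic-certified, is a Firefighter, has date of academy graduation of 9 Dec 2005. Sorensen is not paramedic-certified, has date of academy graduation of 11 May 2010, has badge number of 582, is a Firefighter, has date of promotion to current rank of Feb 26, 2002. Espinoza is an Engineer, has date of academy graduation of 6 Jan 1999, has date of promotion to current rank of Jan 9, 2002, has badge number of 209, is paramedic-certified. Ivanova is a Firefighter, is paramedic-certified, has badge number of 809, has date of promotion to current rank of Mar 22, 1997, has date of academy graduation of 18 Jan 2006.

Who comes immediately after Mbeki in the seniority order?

By rank: Espinoza and Whitfield (Engineer); then Abara, Eriksen, Mbeki, Ivanova and Sorensen (Firefighter).
Espinoza and Whitfield are each paramedic-certified, so the next rule applies.
Espinoza and Whitfield both have badge number 209, so the next rule applies.
Among Espinoza and Whitfield, alphabetically by surname: Espinoza before Whitfield.
Among Abara, Eriksen, Mbeki, Ivanova and Sorensen, paramedic-certified before not paramedic-certified: Abara, Eriksen, Mbeki and Ivanova (paramedic-certified) before Sorensen (not paramedic-certified).
Among Abara, Eriksen, Mbeki and Ivanova, by badge number (lower first): Abara and Eriksen (281) before Mbeki (399) before Ivanova (809).
Among Abara and Eriksen, alphabetically by surname: Abara before Eriksen.
Order: Espinoza, Whitfield, Abara, Eriksen, Mbeki, Ivanova, Sorensen.

Ivanova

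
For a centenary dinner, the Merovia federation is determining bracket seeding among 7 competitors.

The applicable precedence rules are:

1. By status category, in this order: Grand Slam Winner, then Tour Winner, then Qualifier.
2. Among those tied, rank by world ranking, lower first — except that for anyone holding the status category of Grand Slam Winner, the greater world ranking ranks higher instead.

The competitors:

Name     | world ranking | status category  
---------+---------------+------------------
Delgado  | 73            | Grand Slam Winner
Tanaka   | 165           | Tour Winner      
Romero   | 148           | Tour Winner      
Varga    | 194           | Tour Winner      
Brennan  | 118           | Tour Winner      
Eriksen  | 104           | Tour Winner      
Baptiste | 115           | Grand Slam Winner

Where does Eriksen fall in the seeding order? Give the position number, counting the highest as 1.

3

By status category: Baptiste and Delgado (Grand Slam Winner); then Eriksen, Brennan, Romero, Tanaka and Varga (Tour Winner).
Among Baptiste and Delgado, by world ranking (higher first) (reversed rule for this group): Baptiste (115) before Delgado (73).
Among Eriksen, Brennan, Romero, Tanaka and Varga, by world ranking (lower first): Eriksen (104) before Brennan (118) before Romero (148) before Tanaka (165) before Varga (194).
Order: Baptiste, Delgado, Eriksen, Brennan, Romero, Tanaka, Varga. So position 3.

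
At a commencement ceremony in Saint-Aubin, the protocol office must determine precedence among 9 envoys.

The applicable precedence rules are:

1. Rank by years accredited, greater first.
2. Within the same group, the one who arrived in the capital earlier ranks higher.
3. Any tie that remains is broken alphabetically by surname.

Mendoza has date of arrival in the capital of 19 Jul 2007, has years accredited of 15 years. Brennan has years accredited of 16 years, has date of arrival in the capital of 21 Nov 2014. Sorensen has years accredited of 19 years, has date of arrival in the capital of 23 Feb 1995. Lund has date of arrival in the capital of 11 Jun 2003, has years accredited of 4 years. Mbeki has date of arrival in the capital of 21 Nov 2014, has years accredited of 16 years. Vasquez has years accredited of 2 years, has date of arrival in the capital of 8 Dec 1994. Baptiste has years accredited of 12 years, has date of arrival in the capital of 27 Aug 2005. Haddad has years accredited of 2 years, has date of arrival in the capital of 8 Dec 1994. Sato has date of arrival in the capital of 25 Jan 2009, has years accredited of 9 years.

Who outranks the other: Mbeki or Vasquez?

Mbeki

By years accredited (higher first): Sorensen (19 years); then Brennan and Mbeki (both 16 years); then Mendoza (15 years); then Baptiste (12 years); then Sato (9 years); then Lund (4 years); then Haddad and Vasquez (both 2 years).
Brennan and Mbeki both have date of arrival in the capital 21 Nov 2014, so the next rule applies.
Among Brennan and Mbeki, alphabetically by surname: Brennan before Mbeki.
Haddad and Vasquez both have date of arrival in the capital 8 Dec 1994, so the next rule applies.
Among Haddad and Vasquez, alphabetically by surname: Haddad before Vasquez.
So Mbeki takes precedence.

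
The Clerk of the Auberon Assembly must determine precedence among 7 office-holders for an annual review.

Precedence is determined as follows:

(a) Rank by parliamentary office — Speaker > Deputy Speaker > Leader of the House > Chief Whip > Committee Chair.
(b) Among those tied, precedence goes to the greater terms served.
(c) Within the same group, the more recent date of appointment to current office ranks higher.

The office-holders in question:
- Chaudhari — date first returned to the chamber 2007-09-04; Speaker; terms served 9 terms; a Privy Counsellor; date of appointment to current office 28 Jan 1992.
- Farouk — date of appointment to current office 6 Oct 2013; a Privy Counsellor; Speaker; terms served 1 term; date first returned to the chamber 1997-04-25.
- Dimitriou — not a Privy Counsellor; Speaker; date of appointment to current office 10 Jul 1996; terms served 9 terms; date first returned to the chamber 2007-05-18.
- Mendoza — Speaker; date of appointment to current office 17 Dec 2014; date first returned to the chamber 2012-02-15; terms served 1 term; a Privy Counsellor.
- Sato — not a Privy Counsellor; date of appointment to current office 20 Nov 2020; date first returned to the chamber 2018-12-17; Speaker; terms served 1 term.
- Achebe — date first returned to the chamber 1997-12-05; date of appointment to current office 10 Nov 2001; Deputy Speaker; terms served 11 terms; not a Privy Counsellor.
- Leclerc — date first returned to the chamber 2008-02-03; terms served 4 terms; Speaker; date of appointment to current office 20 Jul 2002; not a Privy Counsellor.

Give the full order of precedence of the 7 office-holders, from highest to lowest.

Dimitriou, Chaudhari, Leclerc, Sato, Mendoza, Farouk, Achebe

By parliamentary office: Dimitriou, Chaudhari, Leclerc, Sato, Mendoza and Farouk (Speaker); then Achebe (Deputy Speaker).
Among Dimitriou, Chaudhari, Leclerc, Sato, Mendoza and Farouk, by terms served (higher first): Dimitriou and Chaudhari (9 terms) before Leclerc (4 terms) before Sato, Mendoza and Farouk (1 term).
Among Dimitriou and Chaudhari, by date of appointment to current office (later first): Dimitriou (10 Jul 1996) before Chaudhari (28 Jan 1992).
Among Sato, Mendoza and Farouk, by date of appointment to current office (later first): Sato (20 Nov 2020) before Mendoza (17 Dec 2014) before Farouk (6 Oct 2013).
Full order: Dimitriou, Chaudhari, Leclerc, Sato, Mendoza, Farouk, Achebe.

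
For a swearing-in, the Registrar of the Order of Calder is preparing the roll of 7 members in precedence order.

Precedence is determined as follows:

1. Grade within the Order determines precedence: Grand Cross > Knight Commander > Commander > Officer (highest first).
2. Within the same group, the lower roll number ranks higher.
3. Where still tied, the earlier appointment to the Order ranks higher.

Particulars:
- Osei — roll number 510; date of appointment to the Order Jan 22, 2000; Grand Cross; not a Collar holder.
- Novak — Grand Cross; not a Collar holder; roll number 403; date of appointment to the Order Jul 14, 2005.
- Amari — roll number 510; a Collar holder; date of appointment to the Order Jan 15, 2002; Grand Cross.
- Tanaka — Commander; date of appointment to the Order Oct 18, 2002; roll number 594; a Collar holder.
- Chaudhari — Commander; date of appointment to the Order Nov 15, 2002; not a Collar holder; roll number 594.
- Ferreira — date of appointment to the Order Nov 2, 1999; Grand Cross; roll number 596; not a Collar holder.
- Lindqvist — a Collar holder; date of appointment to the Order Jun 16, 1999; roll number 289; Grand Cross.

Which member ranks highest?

By grade within the Order: Lindqvist, Novak, Osei, Amari and Ferreira (Grand Cross); then Tanaka and Chaudhari (Commander).
Among Lindqvist, Novak, Osei, Amari and Ferreira, by roll number (lower first): Lindqvist (289) before Novak (403) before Osei and Amari (510) before Ferreira (596).
Among Osei and Amari, by date of appointment to the Order (earlier first): Osei (Jan 22, 2000) before Amari (Jan 15, 2002).
Tanaka and Chaudhari both have roll number 594, so the next rule applies.
Among Tanaka and Chaudhari, by date of appointment to the Order (earlier first): Tanaka (Oct 18, 2002) before Chaudhari (Nov 15, 2002).
Order: Lindqvist, Novak, Osei, Amari, Ferreira, Tanaka, Chaudhari.

Lindqvist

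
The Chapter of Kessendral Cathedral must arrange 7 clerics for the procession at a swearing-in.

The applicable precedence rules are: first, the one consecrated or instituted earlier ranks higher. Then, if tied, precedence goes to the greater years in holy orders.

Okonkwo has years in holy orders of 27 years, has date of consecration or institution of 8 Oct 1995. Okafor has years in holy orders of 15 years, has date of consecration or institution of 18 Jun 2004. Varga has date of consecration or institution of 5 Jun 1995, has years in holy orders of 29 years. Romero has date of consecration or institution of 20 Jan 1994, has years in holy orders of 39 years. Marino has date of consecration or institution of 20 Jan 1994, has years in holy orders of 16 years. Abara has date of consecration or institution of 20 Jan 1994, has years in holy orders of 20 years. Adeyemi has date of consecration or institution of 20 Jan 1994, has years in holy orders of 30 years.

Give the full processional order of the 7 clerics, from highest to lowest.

Romero, Adeyemi, Abara, Marino, Varga, Okonkwo, Okafor

By date of consecration or institution (earlier first): Romero, Adeyemi, Abara and Marino (each 20 Jan 1994); then Varga (5 Jun 1995); then Okonkwo (8 Oct 1995); then Okafor (18 Jun 2004).
Among Romero, Adeyemi, Abara and Marino, by years in holy orders (higher first): Romero (39 years) before Adeyemi (30 years) before Abara (20 years) before Marino (16 years).
Full order: Romero, Adeyemi, Abara, Marino, Varga, Okonkwo, Okafor.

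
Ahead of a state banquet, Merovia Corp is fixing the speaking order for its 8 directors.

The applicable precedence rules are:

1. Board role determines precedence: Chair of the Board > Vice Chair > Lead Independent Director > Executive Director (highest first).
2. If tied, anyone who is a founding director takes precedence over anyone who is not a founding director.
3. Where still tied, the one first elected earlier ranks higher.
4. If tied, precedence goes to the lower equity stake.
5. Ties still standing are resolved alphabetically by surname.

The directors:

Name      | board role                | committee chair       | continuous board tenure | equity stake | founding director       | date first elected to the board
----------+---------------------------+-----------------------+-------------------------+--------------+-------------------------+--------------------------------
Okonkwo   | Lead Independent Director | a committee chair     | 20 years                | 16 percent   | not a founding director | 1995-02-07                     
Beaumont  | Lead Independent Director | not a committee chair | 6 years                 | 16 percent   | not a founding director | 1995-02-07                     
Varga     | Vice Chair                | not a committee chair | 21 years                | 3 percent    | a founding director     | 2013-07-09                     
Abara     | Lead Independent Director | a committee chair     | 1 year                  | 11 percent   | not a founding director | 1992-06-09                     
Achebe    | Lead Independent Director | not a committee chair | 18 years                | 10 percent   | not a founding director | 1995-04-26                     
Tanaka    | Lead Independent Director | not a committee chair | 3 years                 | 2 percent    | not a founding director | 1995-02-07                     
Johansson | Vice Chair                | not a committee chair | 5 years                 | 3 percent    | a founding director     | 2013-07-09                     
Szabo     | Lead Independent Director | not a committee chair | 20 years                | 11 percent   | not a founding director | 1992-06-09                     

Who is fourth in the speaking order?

By board role: Johansson and Varga (Vice Chair); then Abara, Szabo, Tanaka, Beaumont, Okonkwo and Achebe (Lead Independent Director).
Johansson and Varga are each a founding director, so the next rule applies.
Johansson and Varga both have date first elected to the board 2013-07-09, so the next rule applies.
Johansson and Varga both have equity stake 3 percent, so the next rule applies.
Among Johansson and Varga, alphabetically by surname: Johansson before Varga.
Abara, Szabo, Tanaka, Beaumont, Okonkwo and Achebe are each not a founding director, so the next rule applies.
Among Abara, Szabo, Tanaka, Beaumont, Okonkwo and Achebe, by date first elected to the board (earlier first): Abara and Szabo (1992-06-09) before Tanaka, Beaumont and Okonkwo (1995-02-07) before Achebe (1995-04-26).
Abara and Szabo both have equity stake 11 percent, so the next rule applies.
Among Abara and Szabo, alphabetically by surname: Abara before Szabo.
Among Tanaka, Beaumont and Okonkwo, by equity stake (lower first): Tanaka (2 percent) before Beaumont and Okonkwo (16 percent).
Among Beaumont and Okonkwo, alphabetically by surname: Beaumont before Okonkwo.
Order: Johansson, Varga, Abara, Szabo, Tanaka, Beaumont, Okonkwo, Achebe.

Szabo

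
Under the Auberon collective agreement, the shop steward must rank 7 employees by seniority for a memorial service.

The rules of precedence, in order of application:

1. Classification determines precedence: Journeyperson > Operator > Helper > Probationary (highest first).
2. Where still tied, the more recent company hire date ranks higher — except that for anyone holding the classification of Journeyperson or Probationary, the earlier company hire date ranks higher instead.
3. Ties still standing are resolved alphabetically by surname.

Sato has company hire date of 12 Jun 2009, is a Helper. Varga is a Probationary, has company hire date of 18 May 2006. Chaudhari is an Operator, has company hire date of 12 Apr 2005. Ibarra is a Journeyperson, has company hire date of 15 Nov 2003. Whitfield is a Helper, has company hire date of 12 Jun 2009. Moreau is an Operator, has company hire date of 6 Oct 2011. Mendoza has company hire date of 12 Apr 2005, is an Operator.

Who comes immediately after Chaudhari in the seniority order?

Mendoza

By classification: Ibarra (Journeyperson); then Moreau, Chaudhari and Mendoza (Operator); then Sato and Whitfield (Helper); then Varga (Probationary).
Among Moreau, Chaudhari and Mendoza, by company hire date (later first): Moreau (6 Oct 2011) before Chaudhari and Mendoza (12 Apr 2005).
Among Chaudhari and Mendoza, alphabetically by surname: Chaudhari before Mendoza.
Sato and Whitfield both have company hire date 12 Jun 2009, so the next rule applies.
Among Sato and Whitfield, alphabetically by surname: Sato before Whitfield.
Order: Ibarra, Moreau, Chaudhari, Mendoza, Sato, Whitfield, Varga.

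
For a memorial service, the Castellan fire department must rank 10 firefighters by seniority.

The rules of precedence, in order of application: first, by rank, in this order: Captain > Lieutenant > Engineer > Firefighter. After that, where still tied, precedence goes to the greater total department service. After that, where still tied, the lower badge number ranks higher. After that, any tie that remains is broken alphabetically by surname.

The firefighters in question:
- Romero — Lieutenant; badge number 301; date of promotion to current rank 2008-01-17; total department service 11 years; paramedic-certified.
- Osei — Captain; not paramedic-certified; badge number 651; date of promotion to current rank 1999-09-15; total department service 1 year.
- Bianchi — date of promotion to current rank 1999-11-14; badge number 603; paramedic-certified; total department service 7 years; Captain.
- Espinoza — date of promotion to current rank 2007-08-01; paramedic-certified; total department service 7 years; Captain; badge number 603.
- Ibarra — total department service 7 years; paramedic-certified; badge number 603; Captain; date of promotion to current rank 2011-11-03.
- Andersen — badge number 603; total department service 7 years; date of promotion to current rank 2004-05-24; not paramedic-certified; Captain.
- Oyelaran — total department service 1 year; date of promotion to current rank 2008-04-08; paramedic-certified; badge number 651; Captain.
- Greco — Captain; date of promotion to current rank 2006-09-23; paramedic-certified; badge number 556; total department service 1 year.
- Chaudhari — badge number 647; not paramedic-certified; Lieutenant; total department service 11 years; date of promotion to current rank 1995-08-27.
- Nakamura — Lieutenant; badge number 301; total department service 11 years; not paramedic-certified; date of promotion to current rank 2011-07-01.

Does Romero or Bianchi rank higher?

By rank: Andersen, Bianchi, Espinoza, Ibarra, Greco, Osei and Oyelaran (Captain); then Nakamura, Romero and Chaudhari (Lieutenant).
Among Andersen, Bianchi, Espinoza, Ibarra, Greco, Osei and Oyelaran, by total department service (higher first): Andersen, Bianchi, Espinoza and Ibarra (7 years) before Greco, Osei and Oyelaran (1 year).
Andersen, Bianchi, Espinoza and Ibarra all have badge number 603, so the next rule applies.
Among Andersen, Bianchi, Espinoza and Ibarra, alphabetically by surname: Andersen before Bianchi before Espinoza before Ibarra.
Among Greco, Osei and Oyelaran, by badge number (lower first): Greco (556) before Osei and Oyelaran (651).
Among Osei and Oyelaran, alphabetically by surname: Osei before Oyelaran.
Nakamura, Romero and Chaudhari all have total department service 11 years, so the next rule applies.
Among Nakamura, Romero and Chaudhari, by badge number (lower first): Nakamura and Romero (301) before Chaudhari (647).
Among Nakamura and Romero, alphabetically by surname: Nakamura before Romero.
So Bianchi takes precedence.

Bianchi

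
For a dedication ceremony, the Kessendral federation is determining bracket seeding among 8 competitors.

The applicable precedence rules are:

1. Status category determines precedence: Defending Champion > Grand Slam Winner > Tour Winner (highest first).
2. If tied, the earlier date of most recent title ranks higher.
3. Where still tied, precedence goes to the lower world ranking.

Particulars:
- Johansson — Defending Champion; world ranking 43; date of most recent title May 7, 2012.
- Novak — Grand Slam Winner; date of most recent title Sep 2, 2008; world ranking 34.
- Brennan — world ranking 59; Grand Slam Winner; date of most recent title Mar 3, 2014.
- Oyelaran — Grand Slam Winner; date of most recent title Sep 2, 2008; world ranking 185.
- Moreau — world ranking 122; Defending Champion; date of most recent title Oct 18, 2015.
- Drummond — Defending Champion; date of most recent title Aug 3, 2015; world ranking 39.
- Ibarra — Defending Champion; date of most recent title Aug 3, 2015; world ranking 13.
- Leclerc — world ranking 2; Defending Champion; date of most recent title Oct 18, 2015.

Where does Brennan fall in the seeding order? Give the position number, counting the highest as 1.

By status category: Johansson, Ibarra, Drummond, Leclerc and Moreau (Defending Champion); then Novak, Oyelaran and Brennan (Grand Slam Winner).
Among Johansson, Ibarra, Drummond, Leclerc and Moreau, by date of most recent title (earlier first): Johansson (May 7, 2012) before Ibarra and Drummond (Aug 3, 2015) before Leclerc and Moreau (Oct 18, 2015).
Among Ibarra and Drummond, by world ranking (lower first): Ibarra (13) before Drummond (39).
Among Leclerc and Moreau, by world ranking (lower first): Leclerc (2) before Moreau (122).
Among Novak, Oyelaran and Brennan, by date of most recent title (earlier first): Novak and Oyelaran (Sep 2, 2008) before Brennan (Mar 3, 2014).
Among Novak and Oyelaran, by world ranking (lower first): Novak (34) before Oyelaran (185).
Order: Johansson, Ibarra, Drummond, Leclerc, Moreau, Novak, Oyelaran, Brennan. So position 8.

8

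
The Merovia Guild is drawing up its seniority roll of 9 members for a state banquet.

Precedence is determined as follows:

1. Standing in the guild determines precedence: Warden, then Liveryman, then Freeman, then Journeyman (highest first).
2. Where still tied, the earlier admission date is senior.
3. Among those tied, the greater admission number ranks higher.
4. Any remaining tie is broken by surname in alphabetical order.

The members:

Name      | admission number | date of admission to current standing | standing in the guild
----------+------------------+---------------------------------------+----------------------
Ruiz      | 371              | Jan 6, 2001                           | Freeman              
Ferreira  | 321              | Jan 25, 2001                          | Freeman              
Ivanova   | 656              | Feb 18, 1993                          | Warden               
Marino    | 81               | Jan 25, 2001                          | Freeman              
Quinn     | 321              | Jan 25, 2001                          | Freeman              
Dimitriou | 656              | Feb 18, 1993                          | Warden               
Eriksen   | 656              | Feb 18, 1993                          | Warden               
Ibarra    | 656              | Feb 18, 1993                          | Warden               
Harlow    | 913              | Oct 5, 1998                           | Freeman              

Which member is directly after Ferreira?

Quinn

By standing in the guild: Dimitriou, Eriksen, Ibarra and Ivanova (Warden); then Harlow, Ruiz, Ferreira, Quinn and Marino (Freeman).
Dimitriou, Eriksen, Ibarra and Ivanova all have date of admission to current standing Feb 18, 1993, so the next rule applies.
Dimitriou, Eriksen, Ibarra and Ivanova all have admission number 656, so the next rule applies.
Among Dimitriou, Eriksen, Ibarra and Ivanova, alphabetically by surname: Dimitriou before Eriksen before Ibarra before Ivanova.
Among Harlow, Ruiz, Ferreira, Quinn and Marino, by date of admission to current standing (earlier first): Harlow (Oct 5, 1998) before Ruiz (Jan 6, 2001) before Ferreira, Quinn and Marino (Jan 25, 2001).
Among Ferreira, Quinn and Marino, by admission number (higher first): Ferreira and Quinn (321) before Marino (81).
Among Ferreira and Quinn, alphabetically by surname: Ferreira before Quinn.
Order: Dimitriou, Eriksen, Ibarra, Ivanova, Harlow, Ruiz, Ferreira, Quinn, Marino.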